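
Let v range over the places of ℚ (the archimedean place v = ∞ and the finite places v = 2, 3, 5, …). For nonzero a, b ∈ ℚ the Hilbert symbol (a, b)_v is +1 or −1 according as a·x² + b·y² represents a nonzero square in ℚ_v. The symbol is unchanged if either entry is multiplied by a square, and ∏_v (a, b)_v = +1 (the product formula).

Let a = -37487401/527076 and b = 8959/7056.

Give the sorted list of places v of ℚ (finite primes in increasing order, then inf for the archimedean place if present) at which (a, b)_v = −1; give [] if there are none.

(a, b) ≡ (-765049, 31) mod (ℚ^×)²; places V = {2, 3, 7, 11, 17, 23, 29, 31, 37, ∞}.
(a,b)_31: α=1, u≡5; β=1, v≡25 (mod 31); (5|31)=+1, (25|31)=+1; sign (−1)^1·+1^1·+1^1 = -1.
(a,b)_3: α=-2, u≡2; β=-2, v≡1 (mod 3); (2|3)=-1, (1|3)=+1; sign (−1)^0·-1^-2·+1^-2 = +1.
(a,b)_37: α=1, u≡20; β=0, v≡13 (mod 37); (20|37)=-1, (13|37)=-1; sign (−1)^0·-1^0·-1^1 = -1.
(a,b)_7: α=2, u≡4; β=-2, v≡5 (mod 7); (4|7)=+1, (5|7)=-1; sign (−1)^0·+1^-2·-1^2 = +1.
(a,b)_∞: sgn(-765049)=−, sgn(31)=+, so +1.
(a,b)_23: α=1, u≡1; β=0, v≡16 (mod 23); (1|23)=+1, (16|23)=+1; sign (−1)^0·+1^0·+1^1 = +1.
(a,b)_2: α=-2, β=-4; u≡7, v≡7 (mod 8); ε(u)ε(v)=1·1, αω(v)=-2·0, βω(u)=-4·0; sum ≡ 1  ⇒  -1.
(a,b)_17: α=0, u≡8; β=2, v≡14 (mod 17); (8|17)=+1, (14|17)=-1; sign (−1)^0·+1^2·-1^0 = +1.
(a,b)_11: α=-4, u≡9; β=0, v≡1 (mod 11); (9|11)=+1, (1|11)=+1; sign (−1)^0·+1^0·+1^-4 = +1.
(a,b)_29: α=1, u≡6; β=0, v≡3 (mod 29); (6|29)=+1, (3|29)=-1; sign (−1)^0·+1^0·-1^1 = -1.
Ram(-765049, 31) = {2, 29, 31, 37}; no ℚ_2-point on the conic.

[2, 29, 31, 37]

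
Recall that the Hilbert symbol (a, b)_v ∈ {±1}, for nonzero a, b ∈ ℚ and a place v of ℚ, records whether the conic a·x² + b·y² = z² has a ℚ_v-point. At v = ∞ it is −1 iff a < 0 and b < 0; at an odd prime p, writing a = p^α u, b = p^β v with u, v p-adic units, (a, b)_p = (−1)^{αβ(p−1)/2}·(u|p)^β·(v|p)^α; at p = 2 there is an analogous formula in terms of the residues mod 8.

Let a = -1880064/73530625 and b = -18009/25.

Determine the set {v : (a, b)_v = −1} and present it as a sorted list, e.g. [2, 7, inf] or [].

(a, b) ≡ (-51, -2001) mod (ℚ^×)²; places V = {2, 3, 5, 7, 17, 23, 29, ∞}.
(a,b)_∞: sgn(-51)=−, sgn(-2001)=−, so -1.
(a,b)_23: α=0, u≡3; β=1, v≡11 (mod 23); (3|23)=+1, (11|23)=-1; sign (−1)^0·+1^1·-1^0 = +1.
(a,b)_17: α=1, u≡12; β=0, v≡12 (mod 17); (12|17)=-1, (12|17)=-1; sign (−1)^0·-1^0·-1^1 = -1.
(a,b)_3: α=3, u≡1; β=3, v≡2 (mod 3); (1|3)=+1, (2|3)=-1; sign (−1)^1·+1^3·-1^3 = +1.
(a,b)_5: α=-4, u≡4; β=-2, v≡1 (mod 5); (4|5)=+1, (1|5)=+1; sign (−1)^0·+1^-2·+1^-4 = +1.
(a,b)_29: α=0, u≡28; β=1, v≡3 (mod 29); (28|29)=+1, (3|29)=-1; sign (−1)^0·+1^1·-1^0 = +1.
(a,b)_2: α=12, β=0; u≡5, v≡7 (mod 8); ε(u)ε(v)=0·1, αω(v)=12·0, βω(u)=0·1; sum ≡ 0  ⇒  +1.
(a,b)_7: α=-6, u≡5; β=0, v≡4 (mod 7); (5|7)=-1, (4|7)=+1; sign (−1)^0·-1^0·+1^-6 = +1.
Ram(-51, -2001) = {17, ∞}; no ℚ_17-point on the conic.

[17, inf]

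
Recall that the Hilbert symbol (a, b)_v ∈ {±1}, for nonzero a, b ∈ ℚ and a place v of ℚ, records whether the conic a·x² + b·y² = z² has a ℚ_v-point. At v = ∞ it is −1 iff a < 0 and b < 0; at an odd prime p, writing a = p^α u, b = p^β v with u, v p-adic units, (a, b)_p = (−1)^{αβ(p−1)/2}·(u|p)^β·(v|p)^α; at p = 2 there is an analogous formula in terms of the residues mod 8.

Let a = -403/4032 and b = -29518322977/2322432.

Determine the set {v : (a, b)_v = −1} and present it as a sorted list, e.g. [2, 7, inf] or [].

(a, b) ≡ (-2821, -1272271) mod (ℚ^×)²; places V = {2, 3, 7, 11, 13, 31, 41, ∞}.
(a,b)_41: α=0, u≡21; β=1, v≡22 (mod 41); (21|41)=+1, (22|41)=-1; sign (−1)^0·+1^1·-1^0 = +1.
(a,b)_3: α=-2, u≡2; β=-4, v≡2 (mod 3); (2|3)=-1, (2|3)=-1; sign (−1)^0·-1^-4·-1^-2 = +1.
(a,b)_31: α=1, u≡9; β=3, v≡26 (mod 31); (9|31)=+1, (26|31)=-1; sign (−1)^1·+1^3·-1^1 = +1.
(a,b)_11: α=0, u≡8; β=1, v≡3 (mod 11); (8|11)=-1, (3|11)=+1; sign (−1)^0·-1^1·+1^0 = -1.
(a,b)_2: α=-6, β=-12; u≡3, v≡1 (mod 8); ε(u)ε(v)=1·0, αω(v)=-6·0, βω(u)=-12·1; sum ≡ 0  ⇒  +1.
(a,b)_13: α=1, u≡4; β=3, v≡4 (mod 13); (4|13)=+1, (4|13)=+1; sign (−1)^0·+1^3·+1^1 = +1.
(a,b)_7: α=-1, u≡5; β=-1, v≡1 (mod 7); (5|7)=-1, (1|7)=+1; sign (−1)^1·-1^-1·+1^-1 = +1.
(a,b)_∞: sgn(-2821)=−, sgn(-1272271)=−, so -1.
(-2821, -1272271 / ℚ) ramifies at {11, ∞}: a division algebra.

[11, inf]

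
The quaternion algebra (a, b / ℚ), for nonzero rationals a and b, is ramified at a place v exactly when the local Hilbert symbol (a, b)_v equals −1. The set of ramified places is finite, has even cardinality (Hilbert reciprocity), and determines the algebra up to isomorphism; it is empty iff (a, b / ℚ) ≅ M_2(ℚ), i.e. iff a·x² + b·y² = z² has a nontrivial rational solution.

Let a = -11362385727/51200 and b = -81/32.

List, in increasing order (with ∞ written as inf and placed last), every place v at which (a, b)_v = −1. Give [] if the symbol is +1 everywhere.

[7, inf]

Mod squares: a ≡ -7854, b ≡ -2. Check v ∈ {∞, 2, 3, 5, 7, 11, 17}.
v=2: v_2(a)=-11, v_2(b)=-5; units ≡ 1, 7 (mod 8); ε·ε+αω+βω = 0·1+-11·0+-5·0 ≡ 0  ⇒  (a,b)_2 = +1.
v=3: a=3^11·(≡1), b=3^4·(≡1) mod 3; (1|3)=+1, (1|3)=+1; (−1)^{11·4·1}·(+1)^4·(+1)^11 = +1.
v=5: a=5^-2·(≡1), b=5^0·(≡2) mod 5; (1|5)=+1, (2|5)=-1; (−1)^{-2·0·2}·(+1)^0·(-1)^-2 = +1.
v=11: a=11^1·(≡5), b=11^0·(≡4) mod 11; (5|11)=+1, (4|11)=+1; (−1)^{1·0·5}·(+1)^0·(+1)^1 = +1.
v=∞: -7854 < 0 and -2 < 0  ⇒  (a,b)_∞ = -1.
v=17: a=17^1·(≡11), b=17^0·(≡15) mod 17; (11|17)=-1, (15|17)=+1; (−1)^{1·0·8}·(-1)^0·(+1)^1 = +1.
v=7: a=7^3·(≡5), b=7^0·(≡6) mod 7; (5|7)=-1, (6|7)=-1; (−1)^{3·0·3}·(-1)^0·(-1)^3 = -1.
Ram(-7854, -2) = {7, ∞}; no ℚ_7-point on the conic.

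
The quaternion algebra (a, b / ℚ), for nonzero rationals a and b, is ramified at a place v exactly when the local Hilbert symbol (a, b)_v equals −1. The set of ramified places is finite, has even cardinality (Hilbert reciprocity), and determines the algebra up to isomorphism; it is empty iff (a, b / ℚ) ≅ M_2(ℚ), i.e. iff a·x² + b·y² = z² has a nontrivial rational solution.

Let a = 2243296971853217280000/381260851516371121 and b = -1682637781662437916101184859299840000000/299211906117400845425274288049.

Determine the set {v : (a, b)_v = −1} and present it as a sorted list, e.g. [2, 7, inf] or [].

[2, 3, 5, 11]

(a, b) ≡ (3003, -390) mod (ℚ^×)²; places V = {2, 3, 5, 7, 11, 13, 17, 19, 31, 41, ∞}.
(a,b)_5: α=4, u≡3; β=7, v≡2 (mod 5); (3|5)=-1, (2|5)=-1; sign (−1)^0·-1^7·-1^4 = -1.
(a,b)_17: α=-4, u≡3; β=-6, v≡13 (mod 17); (3|17)=-1, (13|17)=+1; sign (−1)^0·-1^-6·+1^-4 = +1.
(a,b)_11: α=1, u≡3; β=2, v≡7 (mod 11); (3|11)=+1, (7|11)=-1; sign (−1)^0·+1^2·-1^1 = -1.
(a,b)_∞: sgn(3003)=+, sgn(-390)=−, so +1.
(a,b)_7: α=1, u≡4; β=2, v≡2 (mod 7); (4|7)=+1, (2|7)=+1; sign (−1)^0·+1^2·+1^1 = +1.
(a,b)_2: α=12, β=19; u≡3, v≡5 (mod 8); ε(u)ε(v)=1·0, αω(v)=12·1, βω(u)=19·1; sum ≡ 1  ⇒  -1.
(a,b)_41: α=-6, u≡9; β=-10, v≡9 (mod 41); (9|41)=+1, (9|41)=+1; sign (−1)^0·+1^-10·+1^-6 = +1.
(a,b)_19: α=2, u≡11; β=4, v≡5 (mod 19); (11|19)=+1, (5|19)=+1; sign (−1)^0·+1^4·+1^2 = +1.
(a,b)_13: α=3, u≡9; β=7, v≡12 (mod 13); (9|13)=+1, (12|13)=+1; sign (−1)^0·+1^7·+1^3 = +1.
(a,b)_3: α=15, u≡2; β=25, v≡2 (mod 3); (2|3)=-1, (2|3)=-1; sign (−1)^1·-1^25·-1^15 = -1.
(a,b)_31: α=-2, u≡27; β=-4, v≡12 (mod 31); (27|31)=-1, (12|31)=-1; sign (−1)^0·-1^-4·-1^-2 = +1.
(3003, -390 / ℚ) ramifies at {2, 3, 5, 11}: a division algebra.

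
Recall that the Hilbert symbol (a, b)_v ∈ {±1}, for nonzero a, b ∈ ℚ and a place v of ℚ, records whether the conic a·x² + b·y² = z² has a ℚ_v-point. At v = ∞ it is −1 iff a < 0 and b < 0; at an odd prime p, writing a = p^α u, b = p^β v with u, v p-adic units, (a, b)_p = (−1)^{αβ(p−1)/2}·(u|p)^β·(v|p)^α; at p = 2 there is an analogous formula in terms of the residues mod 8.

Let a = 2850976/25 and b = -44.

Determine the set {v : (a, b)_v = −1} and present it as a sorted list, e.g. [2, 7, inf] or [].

[2, 11]

(a, b) ≡ (106, -11) mod (ℚ^×)²; places V = {2, 5, 11, 41, 53, ∞}.
(a,b)_11: α=0, u≡6; β=1, v≡7 (mod 11); (6|11)=-1, (7|11)=-1; sign (−1)^0·-1^1·-1^0 = -1.
(a,b)_5: α=-2, u≡1; β=0, v≡1 (mod 5); (1|5)=+1, (1|5)=+1; sign (−1)^0·+1^0·+1^-2 = +1.
(a,b)_2: α=5, β=2; u≡5, v≡5 (mod 8); ε(u)ε(v)=0·0, αω(v)=5·1, βω(u)=2·1; sum ≡ 1  ⇒  -1.
(a,b)_∞: sgn(106)=+, sgn(-11)=−, so +1.
(a,b)_53: α=1, u≡2; β=0, v≡9 (mod 53); (2|53)=-1, (9|53)=+1; sign (−1)^0·-1^0·+1^1 = +1.
(a,b)_41: α=2, u≡17; β=0, v≡38 (mod 41); (17|41)=-1, (38|41)=-1; sign (−1)^0·-1^0·-1^2 = +1.
(106, -11 / ℚ) ramifies at {2, 11}: a division algebra.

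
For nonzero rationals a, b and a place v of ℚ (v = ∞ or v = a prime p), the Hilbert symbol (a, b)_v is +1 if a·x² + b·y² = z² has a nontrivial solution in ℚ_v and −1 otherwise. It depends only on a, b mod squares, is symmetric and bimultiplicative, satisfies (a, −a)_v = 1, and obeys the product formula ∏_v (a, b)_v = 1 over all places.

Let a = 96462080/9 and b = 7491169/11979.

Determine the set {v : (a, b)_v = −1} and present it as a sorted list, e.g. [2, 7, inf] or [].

Mod squares: a ≡ 376805, b ≡ 11. Check v ∈ {∞, 2, 3, 5, 7, 11, 13, 17, 23, 31}.
v=5: a=5^1·(≡4), b=5^0·(≡1) mod 5; (4|5)=+1, (1|5)=+1; (−1)^{1·0·2}·(+1)^0·(+1)^1 = +1.
v=7: a=7^0·(≡4), b=7^2·(≡4) mod 7; (4|7)=+1, (4|7)=+1; (−1)^{0·2·3}·(+1)^2·(+1)^0 = +1.
v=13: a=13^1·(≡8), b=13^0·(≡6) mod 13; (8|13)=-1, (6|13)=-1; (−1)^{1·0·6}·(-1)^0·(-1)^1 = -1.
v=17: a=17^1·(≡11), b=17^2·(≡12) mod 17; (11|17)=-1, (12|17)=-1; (−1)^{1·2·8}·(-1)^2·(-1)^1 = -1.
v=2: v_2(a)=8, v_2(b)=0; units ≡ 5, 3 (mod 8); ε·ε+αω+βω = 0·1+8·1+0·1 ≡ 0  ⇒  (a,b)_2 = +1.
v=3: a=3^-2·(≡2), b=3^-2·(≡2) mod 3; (2|3)=-1, (2|3)=-1; (−1)^{-2·-2·1}·(-1)^-2·(-1)^-2 = +1.
v=23: a=23^0·(≡14), b=23^2·(≡19) mod 23; (14|23)=-1, (19|23)=-1; (−1)^{0·2·11}·(-1)^2·(-1)^0 = +1.
v=11: a=11^1·(≡4), b=11^-3·(≡9) mod 11; (4|11)=+1, (9|11)=+1; (−1)^{1·-3·5}·(+1)^-3·(+1)^1 = -1.
v=∞: 376805 > 0 and 11 > 0  ⇒  (a,b)_∞ = +1.
v=31: a=31^1·(≡13), b=31^0·(≡11) mod 31; (13|31)=-1, (11|31)=-1; (−1)^{1·0·15}·(-1)^0·(-1)^1 = -1.
(376805, 11 / ℚ) ramifies at {11, 13, 17, 31}: a division algebra.

[11, 13, 17, 31]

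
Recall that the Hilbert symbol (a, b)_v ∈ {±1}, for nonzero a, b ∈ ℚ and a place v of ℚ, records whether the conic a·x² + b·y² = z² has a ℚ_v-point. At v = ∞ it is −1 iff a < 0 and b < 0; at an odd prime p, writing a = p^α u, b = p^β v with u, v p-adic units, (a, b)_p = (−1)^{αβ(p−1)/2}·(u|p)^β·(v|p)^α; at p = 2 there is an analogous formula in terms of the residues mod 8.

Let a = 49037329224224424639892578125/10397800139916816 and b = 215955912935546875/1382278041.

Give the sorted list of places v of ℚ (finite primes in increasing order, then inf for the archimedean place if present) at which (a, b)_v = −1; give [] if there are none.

[5, 41]

(a, b) ≡ (533, 235) mod (ℚ^×)²; places V = {2, 3, 5, 7, 11, 13, 17, 29, 41, 47, ∞}.
(a,b)_2: α=-4, β=0; u≡5, v≡3 (mod 8); ε(u)ε(v)=0·1, αω(v)=-4·1, βω(u)=0·1; sum ≡ 0  ⇒  +1.
(a,b)_5: α=14, u≡3; β=9, v≡3 (mod 5); (3|5)=-1, (3|5)=-1; sign (−1)^0·-1^9·-1^14 = -1.
(a,b)_3: α=-12, u≡2; β=-14, v≡1 (mod 3); (2|3)=-1, (1|3)=+1; sign (−1)^0·-1^-14·+1^-12 = +1.
(a,b)_17: α=-4, u≡5; β=-2, v≡6 (mod 17); (5|17)=-1, (6|17)=-1; sign (−1)^0·-1^-2·-1^-4 = +1.
(a,b)_7: α=0, u≡4; β=2, v≡4 (mod 7); (4|7)=+1, (4|7)=+1; sign (−1)^0·+1^2·+1^0 = +1.
(a,b)_13: α=7, u≡11; β=4, v≡1 (mod 13); (11|13)=-1, (1|13)=+1; sign (−1)^0·-1^4·+1^7 = +1.
(a,b)_29: α=2, u≡3; β=0, v≡18 (mod 29); (3|29)=-1, (18|29)=-1; sign (−1)^0·-1^0·-1^2 = +1.
(a,b)_47: α=2, u≡7; β=1, v≡10 (mod 47); (7|47)=+1, (10|47)=-1; sign (−1)^0·+1^1·-1^2 = +1.
(a,b)_11: α=-4, u≡9; β=0, v≡3 (mod 11); (9|11)=+1, (3|11)=+1; sign (−1)^0·+1^0·+1^-4 = +1.
(a,b)_∞: sgn(533)=+, sgn(235)=+, so +1.
(a,b)_41: α=3, u≡17; β=2, v≡27 (mod 41); (17|41)=-1, (27|41)=-1; sign (−1)^0·-1^2·-1^3 = -1.
(533, 235 / ℚ) ramifies at {5, 41}: a division algebra.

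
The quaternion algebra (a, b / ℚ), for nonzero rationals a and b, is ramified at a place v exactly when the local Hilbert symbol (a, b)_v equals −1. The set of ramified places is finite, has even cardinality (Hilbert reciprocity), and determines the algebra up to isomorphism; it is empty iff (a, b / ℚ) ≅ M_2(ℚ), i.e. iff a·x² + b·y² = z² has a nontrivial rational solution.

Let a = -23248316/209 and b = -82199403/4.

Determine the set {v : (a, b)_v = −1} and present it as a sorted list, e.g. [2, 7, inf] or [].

[11, 17, 19, inf]

Mod squares: a ≡ -24871, b ≡ -187. Check v ∈ {∞, 2, 3, 7, 11, 13, 17, 19}.
v=∞: -24871 < 0 and -187 < 0  ⇒  (a,b)_∞ = -1.
v=7: a=7^1·(≡3), b=7^0·(≡2) mod 7; (3|7)=-1, (2|7)=+1; (−1)^{1·0·3}·(-1)^0·(+1)^1 = +1.
v=19: a=19^-1·(≡18), b=19^0·(≡3) mod 19; (18|19)=-1, (3|19)=-1; (−1)^{-1·0·9}·(-1)^0·(-1)^-1 = -1.
v=13: a=13^2·(≡2), b=13^2·(≡2) mod 13; (2|13)=-1, (2|13)=-1; (−1)^{2·2·6}·(-1)^2·(-1)^2 = +1.
v=11: a=11^-1·(≡1), b=11^1·(≡3) mod 11; (1|11)=+1, (3|11)=+1; (−1)^{-1·1·5}·(+1)^1·(+1)^-1 = -1.
v=3: a=3^0·(≡2), b=3^2·(≡2) mod 3; (2|3)=-1, (2|3)=-1; (−1)^{0·2·1}·(-1)^2·(-1)^0 = +1.
v=2: v_2(a)=2, v_2(b)=-2; units ≡ 1, 5 (mod 8); ε·ε+αω+βω = 0·0+2·1+-2·0 ≡ 0  ⇒  (a,b)_2 = +1.
v=17: a=17^3·(≡9), b=17^3·(≡12) mod 17; (9|17)=+1, (12|17)=-1; (−1)^{3·3·8}·(+1)^3·(-1)^3 = -1.
(-24871, -187 / ℚ) ramifies at {11, 17, 19, ∞}: a division algebra.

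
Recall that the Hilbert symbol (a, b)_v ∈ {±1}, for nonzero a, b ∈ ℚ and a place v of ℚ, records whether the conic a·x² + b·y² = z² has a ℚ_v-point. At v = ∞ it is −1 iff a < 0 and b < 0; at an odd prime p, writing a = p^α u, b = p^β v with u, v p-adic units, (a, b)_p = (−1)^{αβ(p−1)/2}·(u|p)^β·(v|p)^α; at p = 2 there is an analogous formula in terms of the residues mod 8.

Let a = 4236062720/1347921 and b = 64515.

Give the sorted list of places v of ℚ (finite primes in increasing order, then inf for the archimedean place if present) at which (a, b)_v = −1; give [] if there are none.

[2, 3, 5, 11]

(a, b) ≡ (1955, 64515) mod (ℚ^×)²; places V = {2, 3, 5, 11, 17, 23, 43, ∞}.
(a,b)_2: α=12, β=0; u≡3, v≡3 (mod 8); ε(u)ε(v)=1·1, αω(v)=12·1, βω(u)=0·1; sum ≡ 1  ⇒  -1.
(a,b)_∞: sgn(1955)=+, sgn(64515)=+, so +1.
(a,b)_43: α=-2, u≡32; β=0, v≡15 (mod 43); (32|43)=-1, (15|43)=+1; sign (−1)^0·-1^0·+1^-2 = +1.
(a,b)_23: α=3, u≡13; β=1, v≡22 (mod 23); (13|23)=+1, (22|23)=-1; sign (−1)^1·+1^1·-1^3 = +1.
(a,b)_11: α=0, u≡7; β=1, v≡2 (mod 11); (7|11)=-1, (2|11)=-1; sign (−1)^0·-1^1·-1^0 = -1.
(a,b)_3: α=-6, u≡2; β=1, v≡1 (mod 3); (2|3)=-1, (1|3)=+1; sign (−1)^0·-1^1·+1^-6 = -1.
(a,b)_17: α=1, u≡1; β=1, v≡4 (mod 17); (1|17)=+1, (4|17)=+1; sign (−1)^0·+1^1·+1^1 = +1.
(a,b)_5: α=1, u≡4; β=1, v≡3 (mod 5); (4|5)=+1, (3|5)=-1; sign (−1)^0·+1^1·-1^1 = -1.
|Ram(1955, 64515)| = 4, even; anisotropic at {2, 3, 5, 11}.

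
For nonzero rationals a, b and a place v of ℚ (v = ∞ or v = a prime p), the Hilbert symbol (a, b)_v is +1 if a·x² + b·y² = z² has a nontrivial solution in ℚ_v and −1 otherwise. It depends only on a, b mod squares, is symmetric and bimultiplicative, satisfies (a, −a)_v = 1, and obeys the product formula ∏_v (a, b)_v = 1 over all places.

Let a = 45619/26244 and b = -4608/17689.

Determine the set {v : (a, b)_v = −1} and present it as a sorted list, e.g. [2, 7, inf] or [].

[]

(a, b) ≡ (19, -2) mod (ℚ^×)²; places V = {2, 3, 7, 19, ∞}.
(a,b)_∞: sgn(19)=+, sgn(-2)=−, so +1.
(a,b)_7: α=4, u≡5; β=-2, v≡3 (mod 7); (5|7)=-1, (3|7)=-1; sign (−1)^0·-1^-2·-1^4 = +1.
(a,b)_2: α=-2, β=9; u≡3, v≡7 (mod 8); ε(u)ε(v)=1·1, αω(v)=-2·0, βω(u)=9·1; sum ≡ 0  ⇒  +1.
(a,b)_19: α=1, u≡9; β=-2, v≡6 (mod 19); (9|19)=+1, (6|19)=+1; sign (−1)^0·+1^-2·+1^1 = +1.
(a,b)_3: α=-8, u≡1; β=2, v≡1 (mod 3); (1|3)=+1, (1|3)=+1; sign (−1)^0·+1^2·+1^-8 = +1.
Every local symbol is +1, so the conic 19·x² + -2·y² = z² has ℚ_v-points for all v and hence a ℚ-point; (a, b / ℚ) ≅ M_2(ℚ).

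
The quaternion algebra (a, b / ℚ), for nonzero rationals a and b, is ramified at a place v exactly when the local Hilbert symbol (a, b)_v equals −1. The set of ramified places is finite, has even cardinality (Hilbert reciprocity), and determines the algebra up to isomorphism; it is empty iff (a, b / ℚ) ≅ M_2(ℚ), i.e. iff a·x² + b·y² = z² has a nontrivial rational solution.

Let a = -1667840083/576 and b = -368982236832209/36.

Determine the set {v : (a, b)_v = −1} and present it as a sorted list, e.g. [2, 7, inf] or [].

[13, 31, 37, inf]

(a, b) ≡ (-1983163, -2849) mod (ℚ^×)²; places V = {2, 3, 7, 11, 13, 19, 29, 31, 37, 47, ∞}.
(a,b)_13: α=1, u≡9; β=2, v≡11 (mod 13); (9|13)=+1, (11|13)=-1; sign (−1)^0·+1^2·-1^1 = -1.
(a,b)_31: α=1, u≡30; β=2, v≡11 (mod 31); (30|31)=-1, (11|31)=-1; sign (−1)^0·-1^2·-1^1 = -1.
(a,b)_19: α=1, u≡17; β=2, v≡17 (mod 19); (17|19)=+1, (17|19)=+1; sign (−1)^0·+1^2·+1^1 = +1.
(a,b)_2: α=-6, β=-2; u≡5, v≡7 (mod 8); ε(u)ε(v)=0·1, αω(v)=-6·0, βω(u)=-2·1; sum ≡ 0  ⇒  +1.
(a,b)_3: α=-2, u≡2; β=-2, v≡1 (mod 3); (2|3)=-1, (1|3)=+1; sign (−1)^0·-1^-2·+1^-2 = +1.
(a,b)_29: α=2, u≡14; β=0, v≡24 (mod 29); (14|29)=-1, (24|29)=+1; sign (−1)^0·-1^0·+1^2 = +1.
(a,b)_∞: sgn(-1983163)=−, sgn(-2849)=−, so -1.
(a,b)_11: α=0, u≡9; β=1, v≡4 (mod 11); (9|11)=+1, (4|11)=+1; sign (−1)^0·+1^1·+1^0 = +1.
(a,b)_7: α=1, u≡1; β=1, v≡3 (mod 7); (1|7)=+1, (3|7)=-1; sign (−1)^1·+1^1·-1^1 = +1.
(a,b)_47: α=0, u≡7; β=2, v≡8 (mod 47); (7|47)=+1, (8|47)=+1; sign (−1)^0·+1^2·+1^0 = +1.
(a,b)_37: α=1, u≡18; β=1, v≡16 (mod 37); (18|37)=-1, (16|37)=+1; sign (−1)^0·-1^1·+1^1 = -1.
(-1983163, -2849 / ℚ) ramifies at {13, 31, 37, ∞}: a division algebra.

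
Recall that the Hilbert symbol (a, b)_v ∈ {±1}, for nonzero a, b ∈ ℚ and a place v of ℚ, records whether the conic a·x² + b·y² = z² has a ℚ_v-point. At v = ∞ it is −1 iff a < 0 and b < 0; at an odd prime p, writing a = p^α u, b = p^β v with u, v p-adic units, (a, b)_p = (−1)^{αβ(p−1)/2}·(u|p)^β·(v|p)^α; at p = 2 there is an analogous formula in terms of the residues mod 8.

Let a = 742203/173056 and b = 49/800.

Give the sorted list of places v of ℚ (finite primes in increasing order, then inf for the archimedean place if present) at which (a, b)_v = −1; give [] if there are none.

(a, b) ≡ (187, 2) mod (ℚ^×)²; places V = {2, 3, 5, 7, 11, 13, 17, ∞}.
(a,b)_5: α=0, u≡3; β=-2, v≡2 (mod 5); (3|5)=-1, (2|5)=-1; sign (−1)^0·-1^-2·-1^0 = +1.
(a,b)_2: α=-10, β=-5; u≡3, v≡1 (mod 8); ε(u)ε(v)=1·0, αω(v)=-10·0, βω(u)=-5·1; sum ≡ 1  ⇒  -1.
(a,b)_13: α=-2, u≡2; β=0, v≡7 (mod 13); (2|13)=-1, (7|13)=-1; sign (−1)^0·-1^0·-1^-2 = +1.
(a,b)_∞: sgn(187)=+, sgn(2)=+, so +1.
(a,b)_17: α=1, u≡12; β=0, v≡15 (mod 17); (12|17)=-1, (15|17)=+1; sign (−1)^0·-1^0·+1^1 = +1.
(a,b)_11: α=1, u≡8; β=0, v≡2 (mod 11); (8|11)=-1, (2|11)=-1; sign (−1)^0·-1^0·-1^1 = -1.
(a,b)_3: α=4, u≡1; β=0, v≡2 (mod 3); (1|3)=+1, (2|3)=-1; sign (−1)^0·+1^0·-1^4 = +1.
(a,b)_7: α=2, u≡3; β=2, v≡4 (mod 7); (3|7)=-1, (4|7)=+1; sign (−1)^0·-1^2·+1^2 = +1.
|Ram(187, 2)| = 2, even; anisotropic at {2, 11}.

[2, 11]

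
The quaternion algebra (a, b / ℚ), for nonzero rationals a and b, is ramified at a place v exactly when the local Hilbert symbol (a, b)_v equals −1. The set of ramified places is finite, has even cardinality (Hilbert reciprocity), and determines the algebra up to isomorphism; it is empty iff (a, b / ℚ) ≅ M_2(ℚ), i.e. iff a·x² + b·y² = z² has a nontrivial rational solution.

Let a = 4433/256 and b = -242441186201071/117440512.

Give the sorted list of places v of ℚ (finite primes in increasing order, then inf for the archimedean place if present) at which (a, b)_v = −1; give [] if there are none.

(a, b) ≡ (4433, -713713) mod (ℚ^×)²; places V = {2, 7, 11, 13, 23, 31, ∞}.
(a,b)_∞: sgn(4433)=+, sgn(-713713)=−, so +1.
(a,b)_31: α=1, u≡14; β=3, v≡16 (mod 31); (14|31)=+1, (16|31)=+1; sign (−1)^1·+1^3·+1^1 = -1.
(a,b)_13: α=1, u≡9; β=3, v≡11 (mod 13); (9|13)=+1, (11|13)=-1; sign (−1)^0·+1^3·-1^1 = -1.
(a,b)_2: α=-8, β=-24; u≡1, v≡7 (mod 8); ε(u)ε(v)=0·1, αω(v)=-8·0, βω(u)=-24·0; sum ≡ 0  ⇒  +1.
(a,b)_7: α=0, u≡4; β=-1, v≡3 (mod 7); (4|7)=+1, (3|7)=-1; sign (−1)^0·+1^-1·-1^0 = +1.
(a,b)_23: α=0, u≡21; β=1, v≡20 (mod 23); (21|23)=-1, (20|23)=-1; sign (−1)^0·-1^1·-1^0 = -1.
(a,b)_11: α=1, u≡6; β=5, v≡10 (mod 11); (6|11)=-1, (10|11)=-1; sign (−1)^1·-1^5·-1^1 = -1.
(4433, -713713 / ℚ) ramifies at {11, 13, 23, 31}: a division algebra.

[11, 13, 23, 31]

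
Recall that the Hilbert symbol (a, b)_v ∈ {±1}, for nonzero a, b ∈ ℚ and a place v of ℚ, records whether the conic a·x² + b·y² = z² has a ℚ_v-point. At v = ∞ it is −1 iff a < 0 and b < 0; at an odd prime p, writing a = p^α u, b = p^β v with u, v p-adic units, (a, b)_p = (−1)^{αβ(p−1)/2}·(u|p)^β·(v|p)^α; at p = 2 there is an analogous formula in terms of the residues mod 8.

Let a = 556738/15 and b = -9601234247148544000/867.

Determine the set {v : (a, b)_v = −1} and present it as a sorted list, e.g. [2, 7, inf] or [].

[3, 19]

(a, b) ≡ (170430, -30) mod (ℚ^×)²; places V = {2, 3, 5, 7, 11, 13, 17, 19, 23, ∞}.
(a,b)_17: α=0, u≡6; β=-2, v≡16 (mod 17); (6|17)=-1, (16|17)=+1; sign (−1)^0·-1^-2·+1^0 = +1.
(a,b)_7: α=2, u≡1; β=4, v≡6 (mod 7); (1|7)=+1, (6|7)=-1; sign (−1)^0·+1^4·-1^2 = +1.
(a,b)_13: α=1, u≡2; β=2, v≡12 (mod 13); (2|13)=-1, (12|13)=+1; sign (−1)^0·-1^2·+1^1 = +1.
(a,b)_∞: sgn(170430)=+, sgn(-30)=−, so +1.
(a,b)_19: α=1, u≡18; β=2, v≡18 (mod 19); (18|19)=-1, (18|19)=-1; sign (−1)^0·-1^2·-1^1 = -1.
(a,b)_23: α=1, u≡16; β=2, v≡16 (mod 23); (16|23)=+1, (16|23)=+1; sign (−1)^0·+1^2·+1^1 = +1.
(a,b)_11: α=0, u≡7; β=2, v≡1 (mod 11); (7|11)=-1, (1|11)=+1; sign (−1)^0·-1^2·+1^0 = +1.
(a,b)_3: α=-1, u≡2; β=-1, v≡2 (mod 3); (2|3)=-1, (2|3)=-1; sign (−1)^1·-1^-1·-1^-1 = -1.
(a,b)_5: α=-1, u≡1; β=3, v≡4 (mod 5); (1|5)=+1, (4|5)=+1; sign (−1)^0·+1^3·+1^-1 = +1.
(a,b)_2: α=1, β=13; u≡7, v≡1 (mod 8); ε(u)ε(v)=1·0, αω(v)=1·0, βω(u)=13·0; sum ≡ 0  ⇒  +1.
Ram(170430, -30) = {3, 19}; no ℚ_3-point on the conic.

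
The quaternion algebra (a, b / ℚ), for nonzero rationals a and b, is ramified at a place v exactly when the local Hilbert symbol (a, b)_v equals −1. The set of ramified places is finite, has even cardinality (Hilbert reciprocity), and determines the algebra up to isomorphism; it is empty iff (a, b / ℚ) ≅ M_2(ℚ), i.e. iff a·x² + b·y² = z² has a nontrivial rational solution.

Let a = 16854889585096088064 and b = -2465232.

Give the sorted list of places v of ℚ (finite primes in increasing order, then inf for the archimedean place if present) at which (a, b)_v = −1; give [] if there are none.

[2, 3, 11, 29]

(a, b) ≡ (308154, -154077) mod (ℚ^×)²; places V = {2, 3, 7, 11, 23, 29, ∞}.
(a,b)_2: α=9, β=4; u≡5, v≡3 (mod 8); ε(u)ε(v)=0·1, αω(v)=9·1, βω(u)=4·1; sum ≡ 1  ⇒  -1.
(a,b)_29: α=3, u≡19; β=1, v≡20 (mod 29); (19|29)=-1, (20|29)=+1; sign (−1)^0·-1^1·+1^3 = -1.
(a,b)_3: α=5, u≡1; β=1, v≡1 (mod 3); (1|3)=+1, (1|3)=+1; sign (−1)^1·+1^1·+1^5 = -1.
(a,b)_7: α=3, u≡5; β=1, v≡1 (mod 7); (5|7)=-1, (1|7)=+1; sign (−1)^1·-1^1·+1^3 = +1.
(a,b)_11: α=3, u≡2; β=1, v≡2 (mod 11); (2|11)=-1, (2|11)=-1; sign (−1)^1·-1^1·-1^3 = -1.
(a,b)_23: α=3, u≡3; β=1, v≡19 (mod 23); (3|23)=+1, (19|23)=-1; sign (−1)^1·+1^1·-1^3 = +1.
(a,b)_∞: sgn(308154)=+, sgn(-154077)=−, so +1.
|Ram(308154, -154077)| = 4, even; anisotropic at {2, 3, 11, 29}.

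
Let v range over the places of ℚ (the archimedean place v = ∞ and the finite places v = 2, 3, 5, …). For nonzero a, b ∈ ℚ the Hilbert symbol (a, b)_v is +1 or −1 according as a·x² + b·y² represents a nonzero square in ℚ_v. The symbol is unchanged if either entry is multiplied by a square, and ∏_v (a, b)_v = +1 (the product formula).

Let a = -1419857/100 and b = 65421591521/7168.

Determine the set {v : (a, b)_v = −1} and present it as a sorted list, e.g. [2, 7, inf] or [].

Mod squares: a ≡ -17, b ≡ 9376367. Check v ∈ {∞, 2, 5, 7, 11, 13, 17, 19, 29}.
v=17: a=17^5·(≡9), b=17^3·(≡11) mod 17; (9|17)=+1, (11|17)=-1; (−1)^{5·3·8}·(+1)^3·(-1)^5 = -1.
v=29: a=29^0·(≡21), b=29^1·(≡21) mod 29; (21|29)=-1, (21|29)=-1; (−1)^{0·1·14}·(-1)^1·(-1)^0 = -1.
v=2: v_2(a)=-2, v_2(b)=-10; units ≡ 7, 7 (mod 8); ε·ε+αω+βω = 1·1+-2·0+-10·0 ≡ 1  ⇒  (a,b)_2 = -1.
v=∞: -17 < 0 and 9376367 > 0  ⇒  (a,b)_∞ = +1.
v=7: a=7^0·(≡1), b=7^-1·(≡3) mod 7; (1|7)=+1, (3|7)=-1; (−1)^{0·-1·3}·(+1)^-1·(-1)^0 = +1.
v=5: a=5^-2·(≡2), b=5^0·(≡2) mod 5; (2|5)=-1, (2|5)=-1; (−1)^{-2·0·2}·(-1)^0·(-1)^-2 = +1.
v=11: a=11^0·(≡1), b=11^1·(≡8) mod 11; (1|11)=+1, (8|11)=-1; (−1)^{0·1·5}·(+1)^1·(-1)^0 = +1.
v=13: a=13^0·(≡9), b=13^3·(≡2) mod 13; (9|13)=+1, (2|13)=-1; (−1)^{0·3·6}·(+1)^3·(-1)^0 = +1.
v=19: a=19^0·(≡14), b=19^1·(≡16) mod 19; (14|19)=-1, (16|19)=+1; (−1)^{0·1·9}·(-1)^1·(+1)^0 = -1.
Ram(-17, 9376367) = {2, 17, 19, 29}; no ℚ_2-point on the conic.

[2, 17, 19, 29]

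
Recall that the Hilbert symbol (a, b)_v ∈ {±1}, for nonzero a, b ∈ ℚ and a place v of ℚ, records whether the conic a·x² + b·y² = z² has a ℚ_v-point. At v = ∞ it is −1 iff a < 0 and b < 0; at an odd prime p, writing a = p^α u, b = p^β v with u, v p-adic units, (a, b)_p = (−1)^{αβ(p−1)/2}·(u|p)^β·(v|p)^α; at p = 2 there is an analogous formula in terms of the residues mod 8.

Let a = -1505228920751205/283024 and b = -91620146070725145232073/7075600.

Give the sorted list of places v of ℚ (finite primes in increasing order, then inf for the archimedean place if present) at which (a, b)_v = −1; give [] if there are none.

[2, 5, 11, inf]

(a, b) ≡ (-5, -7337) mod (ℚ^×)²; places V = {2, 3, 5, 7, 11, 13, 19, 23, 29, 47, ∞}.
(a,b)_3: α=2, u≡1; β=0, v≡1 (mod 3); (1|3)=+1, (1|3)=+1; sign (−1)^0·+1^0·+1^2 = +1.
(a,b)_5: α=1, u≡1; β=-2, v≡3 (mod 5); (1|5)=+1, (3|5)=-1; sign (−1)^0·+1^-2·-1^1 = -1.
(a,b)_47: α=0, u≡3; β=2, v≡1 (mod 47); (3|47)=+1, (1|47)=+1; sign (−1)^0·+1^2·+1^0 = +1.
(a,b)_23: α=4, u≡2; β=5, v≡1 (mod 23); (2|23)=+1, (1|23)=+1; sign (−1)^0·+1^5·+1^4 = +1.
(a,b)_2: α=-4, β=-4; u≡3, v≡7 (mod 8); ε(u)ε(v)=1·1, αω(v)=-4·0, βω(u)=-4·1; sum ≡ 1  ⇒  -1.
(a,b)_11: α=0, u≡2; β=1, v≡3 (mod 11); (2|11)=-1, (3|11)=+1; sign (−1)^0·-1^1·+1^0 = -1.
(a,b)_∞: sgn(-5)=−, sgn(-7337)=−, so -1.
(a,b)_13: α=2, u≡11; β=4, v≡7 (mod 13); (11|13)=-1, (7|13)=-1; sign (−1)^0·-1^4·-1^2 = +1.
(a,b)_7: α=-2, u≡1; β=-2, v≡5 (mod 7); (1|7)=+1, (5|7)=-1; sign (−1)^0·+1^-2·-1^-2 = +1.
(a,b)_29: α=4, u≡16; β=5, v≡8 (mod 29); (16|29)=+1, (8|29)=-1; sign (−1)^0·+1^5·-1^4 = +1.
(a,b)_19: α=-2, u≡3; β=-2, v≡6 (mod 19); (3|19)=-1, (6|19)=+1; sign (−1)^0·-1^-2·+1^-2 = +1.
|Ram(-5, -7337)| = 4, even; anisotropic at {2, 5, 11, ∞}.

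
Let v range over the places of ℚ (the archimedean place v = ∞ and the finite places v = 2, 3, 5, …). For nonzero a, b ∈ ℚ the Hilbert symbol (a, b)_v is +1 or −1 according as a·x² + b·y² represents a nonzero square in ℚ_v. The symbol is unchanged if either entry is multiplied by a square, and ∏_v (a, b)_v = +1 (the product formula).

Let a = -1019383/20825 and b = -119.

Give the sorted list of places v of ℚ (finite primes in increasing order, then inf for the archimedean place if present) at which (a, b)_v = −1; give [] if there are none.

Mod squares: a ≡ -32759, b ≡ -119. Check v ∈ {∞, 2, 5, 7, 17, 23, 41, 47}.
v=7: a=7^-2·(≡4), b=7^1·(≡4) mod 7; (4|7)=+1, (4|7)=+1; (−1)^{-2·1·3}·(+1)^1·(+1)^-2 = +1.
v=5: a=5^-2·(≡4), b=5^0·(≡1) mod 5; (4|5)=+1, (1|5)=+1; (−1)^{-2·0·2}·(+1)^0·(+1)^-2 = +1.
v=∞: -32759 < 0 and -119 < 0  ⇒  (a,b)_∞ = -1.
v=47: a=47^1·(≡18), b=47^0·(≡22) mod 47; (18|47)=+1, (22|47)=-1; (−1)^{1·0·23}·(+1)^0·(-1)^1 = -1.
v=17: a=17^-1·(≡5), b=17^1·(≡10) mod 17; (5|17)=-1, (10|17)=-1; (−1)^{-1·1·8}·(-1)^1·(-1)^-1 = +1.
v=23: a=23^2·(≡12), b=23^0·(≡19) mod 23; (12|23)=+1, (19|23)=-1; (−1)^{2·0·11}·(+1)^0·(-1)^2 = +1.
v=41: a=41^1·(≡33), b=41^0·(≡4) mod 41; (33|41)=+1, (4|41)=+1; (−1)^{1·0·20}·(+1)^0·(+1)^1 = +1.
v=2: v_2(a)=0, v_2(b)=0; units ≡ 1, 1 (mod 8); ε·ε+αω+βω = 0·0+0·0+0·0 ≡ 0  ⇒  (a,b)_2 = +1.
|Ram(-32759, -119)| = 2, even; anisotropic at {47, ∞}.

[47, inf]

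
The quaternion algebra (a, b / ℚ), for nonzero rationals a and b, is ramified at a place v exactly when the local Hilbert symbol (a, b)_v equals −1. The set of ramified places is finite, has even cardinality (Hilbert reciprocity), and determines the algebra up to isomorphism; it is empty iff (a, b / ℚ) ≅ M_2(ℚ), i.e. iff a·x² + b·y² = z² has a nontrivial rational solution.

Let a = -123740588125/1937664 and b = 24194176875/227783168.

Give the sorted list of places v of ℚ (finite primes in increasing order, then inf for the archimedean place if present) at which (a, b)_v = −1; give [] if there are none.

[3, 31]

Mod squares: a ≡ -13981, b ≡ 246. Check v ∈ {∞, 2, 3, 5, 7, 11, 17, 23, 29, 31, 41}.
v=3: a=3^-2·(≡2), b=3^3·(≡1) mod 3; (2|3)=-1, (1|3)=+1; (−1)^{-2·3·1}·(-1)^3·(+1)^-2 = -1.
v=2: v_2(a)=-8, v_2(b)=-9; units ≡ 3, 3 (mod 8); ε·ε+αω+βω = 1·1+-8·1+-9·1 ≡ 0  ⇒  (a,b)_2 = +1.
v=23: a=23^0·(≡9), b=23^-2·(≡12) mod 23; (9|23)=+1, (12|23)=+1; (−1)^{0·-2·11}·(+1)^-2·(+1)^0 = +1.
v=5: a=5^4·(≡1), b=5^4·(≡1) mod 5; (1|5)=+1, (1|5)=+1; (−1)^{4·4·2}·(+1)^4·(+1)^4 = +1.
v=31: a=31^1·(≡5), b=31^0·(≡12) mod 31; (5|31)=+1, (12|31)=-1; (−1)^{1·0·15}·(+1)^0·(-1)^1 = -1.
v=11: a=11^1·(≡5), b=11^2·(≡3) mod 11; (5|11)=+1, (3|11)=+1; (−1)^{1·2·5}·(+1)^2·(+1)^1 = +1.
v=17: a=17^2·(≡3), b=17^2·(≡8) mod 17; (3|17)=-1, (8|17)=+1; (−1)^{2·2·8}·(-1)^2·(+1)^2 = +1.
v=∞: -13981 < 0 and 246 > 0  ⇒  (a,b)_∞ = +1.
v=29: a=29^-2·(≡27), b=29^-2·(≡14) mod 29; (27|29)=-1, (14|29)=-1; (−1)^{-2·-2·14}·(-1)^-2·(-1)^-2 = +1.
v=7: a=7^2·(≡6), b=7^0·(≡2) mod 7; (6|7)=-1, (2|7)=+1; (−1)^{2·0·3}·(-1)^0·(+1)^2 = +1.
v=41: a=41^1·(≡13), b=41^1·(≡27) mod 41; (13|41)=-1, (27|41)=-1; (−1)^{1·1·20}·(-1)^1·(-1)^1 = +1.
(-13981, 246 / ℚ) ramifies at {3, 31}: a division algebra.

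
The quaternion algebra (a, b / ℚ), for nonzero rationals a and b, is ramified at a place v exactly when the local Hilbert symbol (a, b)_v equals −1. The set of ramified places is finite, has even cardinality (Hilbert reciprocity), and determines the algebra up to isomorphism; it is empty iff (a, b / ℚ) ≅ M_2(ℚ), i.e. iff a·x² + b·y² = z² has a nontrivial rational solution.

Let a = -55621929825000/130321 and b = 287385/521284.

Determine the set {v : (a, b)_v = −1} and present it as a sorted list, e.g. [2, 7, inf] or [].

[5, 11, 17, 23]

Mod squares: a ≡ -330, b ≡ 5865. Check v ∈ {∞, 2, 3, 5, 7, 11, 17, 19, 23}.
v=11: a=11^1·(≡4), b=11^0·(≡2) mod 11; (4|11)=+1, (2|11)=-1; (−1)^{1·0·5}·(+1)^0·(-1)^1 = -1.
v=5: a=5^5·(≡1), b=5^1·(≡3) mod 5; (1|5)=+1, (3|5)=-1; (−1)^{5·1·2}·(+1)^1·(-1)^5 = -1.
v=23: a=23^2·(≡20), b=23^1·(≡12) mod 23; (20|23)=-1, (12|23)=+1; (−1)^{2·1·11}·(-1)^1·(+1)^2 = -1.
v=3: a=3^3·(≡1), b=3^1·(≡2) mod 3; (1|3)=+1, (2|3)=-1; (−1)^{3·1·1}·(+1)^1·(-1)^3 = +1.
v=2: v_2(a)=3, v_2(b)=-2; units ≡ 3, 1 (mod 8); ε·ε+αω+βω = 1·0+3·0+-2·1 ≡ 0  ⇒  (a,b)_2 = +1.
v=17: a=17^2·(≡3), b=17^1·(≡11) mod 17; (3|17)=-1, (11|17)=-1; (−1)^{2·1·8}·(-1)^1·(-1)^2 = -1.
v=7: a=7^2·(≡6), b=7^2·(≡6) mod 7; (6|7)=-1, (6|7)=-1; (−1)^{2·2·3}·(-1)^2·(-1)^2 = +1.
v=∞: -330 < 0 and 5865 > 0  ⇒  (a,b)_∞ = +1.
v=19: a=19^-4·(≡10), b=19^-4·(≡12) mod 19; (10|19)=-1, (12|19)=-1; (−1)^{-4·-4·9}·(-1)^-4·(-1)^-4 = +1.
(-330, 5865 / ℚ) ramifies at {5, 11, 17, 23}: a division algebra.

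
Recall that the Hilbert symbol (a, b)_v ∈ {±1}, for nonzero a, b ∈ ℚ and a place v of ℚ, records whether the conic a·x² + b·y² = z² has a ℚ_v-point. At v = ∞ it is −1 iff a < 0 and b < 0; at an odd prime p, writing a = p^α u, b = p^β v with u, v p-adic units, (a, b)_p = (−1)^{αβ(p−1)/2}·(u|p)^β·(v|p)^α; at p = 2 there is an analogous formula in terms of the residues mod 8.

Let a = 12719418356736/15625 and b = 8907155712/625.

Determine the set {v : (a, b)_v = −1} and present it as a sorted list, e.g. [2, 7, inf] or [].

Mod squares: a ≡ 221, b ≡ 273. Check v ∈ {∞, 2, 3, 5, 7, 13, 17}.
v=7: a=7^4·(≡1), b=7^3·(≡4) mod 7; (1|7)=+1, (4|7)=+1; (−1)^{4·3·3}·(+1)^3·(+1)^4 = +1.
v=3: a=3^4·(≡2), b=3^3·(≡1) mod 3; (2|3)=-1, (1|3)=+1; (−1)^{4·3·1}·(-1)^3·(+1)^4 = -1.
v=13: a=13^1·(≡10), b=13^1·(≡5) mod 13; (10|13)=+1, (5|13)=-1; (−1)^{1·1·6}·(+1)^1·(-1)^1 = -1.
v=2: v_2(a)=10, v_2(b)=8; units ≡ 5, 1 (mod 8); ε·ε+αω+βω = 0·0+10·0+8·1 ≡ 0  ⇒  (a,b)_2 = +1.
v=5: a=5^-6·(≡1), b=5^-4·(≡2) mod 5; (1|5)=+1, (2|5)=-1; (−1)^{-6·-4·2}·(+1)^-4·(-1)^-6 = +1.
v=17: a=17^3·(≡9), b=17^2·(≡13) mod 17; (9|17)=+1, (13|17)=+1; (−1)^{3·2·8}·(+1)^2·(+1)^3 = +1.
v=∞: 221 > 0 and 273 > 0  ⇒  (a,b)_∞ = +1.
(221, 273 / ℚ) ramifies at {3, 13}: a division algebra.

[3, 13]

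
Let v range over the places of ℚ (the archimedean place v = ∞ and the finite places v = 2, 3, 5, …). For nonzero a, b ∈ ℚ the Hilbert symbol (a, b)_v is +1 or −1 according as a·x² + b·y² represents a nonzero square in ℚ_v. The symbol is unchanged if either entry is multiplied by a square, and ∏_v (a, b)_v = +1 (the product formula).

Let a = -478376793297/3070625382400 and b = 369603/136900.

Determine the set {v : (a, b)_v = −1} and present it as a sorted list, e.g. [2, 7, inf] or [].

[2, 19]

Mod squares: a ≡ -57, b ≡ 3. Check v ∈ {∞, 2, 3, 5, 13, 19, 29, 37}.
v=37: a=37^-4·(≡18), b=37^-2·(≡26) mod 37; (18|37)=-1, (26|37)=+1; (−1)^{-4·-2·18}·(-1)^-2·(+1)^-4 = +1.
v=29: a=29^2·(≡28), b=29^0·(≡26) mod 29; (28|29)=+1, (26|29)=-1; (−1)^{2·0·14}·(+1)^0·(-1)^2 = +1.
v=2: v_2(a)=-16, v_2(b)=-2; units ≡ 7, 3 (mod 8); ε·ε+αω+βω = 1·1+-16·1+-2·0 ≡ 1  ⇒  (a,b)_2 = -1.
v=19: a=19^1·(≡16), b=19^0·(≡3) mod 19; (16|19)=+1, (3|19)=-1; (−1)^{1·0·9}·(+1)^0·(-1)^1 = -1.
v=3: a=3^11·(≡2), b=3^7·(≡1) mod 3; (2|3)=-1, (1|3)=+1; (−1)^{11·7·1}·(-1)^7·(+1)^11 = +1.
v=13: a=13^2·(≡2), b=13^2·(≡12) mod 13; (2|13)=-1, (12|13)=+1; (−1)^{2·2·6}·(-1)^2·(+1)^2 = +1.
v=∞: -57 < 0 and 3 > 0  ⇒  (a,b)_∞ = +1.
v=5: a=5^-2·(≡3), b=5^-2·(≡3) mod 5; (3|5)=-1, (3|5)=-1; (−1)^{-2·-2·2}·(-1)^-2·(-1)^-2 = +1.
Ram(-57, 3) = {2, 19}; no ℚ_2-point on the conic.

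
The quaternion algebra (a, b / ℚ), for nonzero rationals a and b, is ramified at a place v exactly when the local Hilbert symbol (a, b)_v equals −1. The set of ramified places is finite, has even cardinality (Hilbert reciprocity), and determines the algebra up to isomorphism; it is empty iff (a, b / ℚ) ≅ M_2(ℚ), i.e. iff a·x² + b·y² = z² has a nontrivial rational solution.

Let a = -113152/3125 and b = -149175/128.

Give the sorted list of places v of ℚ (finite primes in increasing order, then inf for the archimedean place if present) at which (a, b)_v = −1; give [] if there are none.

[13, inf]

(a, b) ≡ (-2210, -1326) mod (ℚ^×)²; places V = {2, 3, 5, 13, 17, ∞}.
(a,b)_17: α=1, u≡3; β=1, v≡11 (mod 17); (3|17)=-1, (11|17)=-1; sign (−1)^0·-1^1·-1^1 = +1.
(a,b)_∞: sgn(-2210)=−, sgn(-1326)=−, so -1.
(a,b)_3: α=0, u≡1; β=3, v≡2 (mod 3); (1|3)=+1, (2|3)=-1; sign (−1)^0·+1^3·-1^0 = +1.
(a,b)_5: α=-5, u≡3; β=2, v≡1 (mod 5); (3|5)=-1, (1|5)=+1; sign (−1)^0·-1^2·+1^-5 = +1.
(a,b)_2: α=9, β=-7; u≡7, v≡1 (mod 8); ε(u)ε(v)=1·0, αω(v)=9·0, βω(u)=-7·0; sum ≡ 0  ⇒  +1.
(a,b)_13: α=1, u≡9; β=1, v≡11 (mod 13); (9|13)=+1, (11|13)=-1; sign (−1)^0·+1^1·-1^1 = -1.
|Ram(-2210, -1326)| = 2, even; anisotropic at {13, ∞}.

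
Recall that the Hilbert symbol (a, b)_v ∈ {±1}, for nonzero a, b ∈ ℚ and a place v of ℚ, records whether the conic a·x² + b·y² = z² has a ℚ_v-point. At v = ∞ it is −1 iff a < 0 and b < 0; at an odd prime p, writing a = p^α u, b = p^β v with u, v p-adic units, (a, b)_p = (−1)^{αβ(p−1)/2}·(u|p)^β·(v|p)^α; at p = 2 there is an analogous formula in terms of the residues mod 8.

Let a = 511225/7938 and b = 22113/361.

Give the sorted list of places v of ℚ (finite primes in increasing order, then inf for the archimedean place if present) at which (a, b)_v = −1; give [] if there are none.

[3, 13]

(a, b) ≡ (2, 273) mod (ℚ^×)²; places V = {2, 3, 5, 7, 11, 13, 19, ∞}.
(a,b)_∞: sgn(2)=+, sgn(273)=+, so +1.
(a,b)_3: α=-4, u≡2; β=5, v≡1 (mod 3); (2|3)=-1, (1|3)=+1; sign (−1)^0·-1^5·+1^-4 = -1.
(a,b)_2: α=-1, β=0; u≡1, v≡1 (mod 8); ε(u)ε(v)=0·0, αω(v)=-1·0, βω(u)=0·0; sum ≡ 0  ⇒  +1.
(a,b)_13: α=2, u≡6; β=1, v≡5 (mod 13); (6|13)=-1, (5|13)=-1; sign (−1)^0·-1^1·-1^2 = -1.
(a,b)_7: α=-2, u≡1; β=1, v≡4 (mod 7); (1|7)=+1, (4|7)=+1; sign (−1)^0·+1^1·+1^-2 = +1.
(a,b)_11: α=2, u≡8; β=0, v≡4 (mod 11); (8|11)=-1, (4|11)=+1; sign (−1)^0·-1^0·+1^2 = +1.
(a,b)_5: α=2, u≡3; β=0, v≡3 (mod 5); (3|5)=-1, (3|5)=-1; sign (−1)^0·-1^0·-1^2 = +1.
(a,b)_19: α=0, u≡2; β=-2, v≡16 (mod 19); (2|19)=-1, (16|19)=+1; sign (−1)^0·-1^-2·+1^0 = +1.
Ram(2, 273) = {3, 13}; no ℚ_3-point on the conic.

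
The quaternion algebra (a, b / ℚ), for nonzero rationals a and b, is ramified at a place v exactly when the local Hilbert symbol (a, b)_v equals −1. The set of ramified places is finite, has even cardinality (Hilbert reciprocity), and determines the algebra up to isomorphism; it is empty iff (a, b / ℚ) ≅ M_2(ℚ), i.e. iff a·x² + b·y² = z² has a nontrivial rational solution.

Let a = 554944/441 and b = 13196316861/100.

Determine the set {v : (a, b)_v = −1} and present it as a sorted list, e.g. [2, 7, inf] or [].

(a, b) ≡ (8671, 35581) mod (ℚ^×)²; places V = {2, 3, 5, 7, 13, 17, 23, 29, ∞}.
(a,b)_3: α=-2, u≡1; β=2, v≡1 (mod 3); (1|3)=+1, (1|3)=+1; sign (−1)^0·+1^2·+1^-2 = +1.
(a,b)_∞: sgn(8671)=+, sgn(35581)=+, so +1.
(a,b)_23: α=1, u≡6; β=1, v≡16 (mod 23); (6|23)=+1, (16|23)=+1; sign (−1)^1·+1^1·+1^1 = -1.
(a,b)_17: α=0, u≡4; β=1, v≡8 (mod 17); (4|17)=+1, (8|17)=+1; sign (−1)^0·+1^1·+1^0 = +1.
(a,b)_29: α=1, u≡9; β=2, v≡8 (mod 29); (9|29)=+1, (8|29)=-1; sign (−1)^0·+1^2·-1^1 = -1.
(a,b)_7: α=-2, u≡6; β=3, v≡1 (mod 7); (6|7)=-1, (1|7)=+1; sign (−1)^0·-1^3·+1^-2 = -1.
(a,b)_13: α=1, u≡4; β=1, v≡6 (mod 13); (4|13)=+1, (6|13)=-1; sign (−1)^0·+1^1·-1^1 = -1.
(a,b)_5: α=0, u≡4; β=-2, v≡4 (mod 5); (4|5)=+1, (4|5)=+1; sign (−1)^0·+1^-2·+1^0 = +1.
(a,b)_2: α=6, β=-2; u≡7, v≡5 (mod 8); ε(u)ε(v)=1·0, αω(v)=6·1, βω(u)=-2·0; sum ≡ 0  ⇒  +1.
Ram(8671, 35581) = {7, 13, 23, 29}; no ℚ_7-point on the conic.

[7, 13, 23, 29]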